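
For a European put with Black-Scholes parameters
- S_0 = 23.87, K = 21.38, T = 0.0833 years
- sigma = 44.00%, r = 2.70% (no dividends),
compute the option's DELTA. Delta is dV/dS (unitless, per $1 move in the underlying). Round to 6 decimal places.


d1 = 0.9487164837; d2 = 0.8217248305
phi(d1) = 0.2543688204; exp(-qT) = 1.0000000000; exp(-rT) = 0.9977534273
N(-d1) = 0.1713824140
Delta = -exp(-qT) * N(-d1) = -1.0000000000 * 0.1713824140 = -0.171382

Answer: Delta = -0.171382


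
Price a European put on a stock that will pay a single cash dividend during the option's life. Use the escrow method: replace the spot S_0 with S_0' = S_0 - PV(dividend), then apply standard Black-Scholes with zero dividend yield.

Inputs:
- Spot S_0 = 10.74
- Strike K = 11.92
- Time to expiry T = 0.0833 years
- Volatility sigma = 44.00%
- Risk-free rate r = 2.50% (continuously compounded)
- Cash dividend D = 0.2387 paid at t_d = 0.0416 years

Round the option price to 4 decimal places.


Answer: Price = 1.5160

Derivation:
PV(D) = D * exp(-r * t_d) = 0.2387 * 0.99896054 = 0.23845188
S_0' = S_0 - PV(D) = 10.7400 - 0.23845188 = 10.50154812
d1 = (ln(S_0'/K) + (r + sigma^2/2)*T) / (sigma*sqrt(T)) = -0.91776926
d2 = d1 - sigma*sqrt(T) = -1.04476091
exp(-rT) = 0.99791967
N(-d1) = 0.82063016; N(-d2) = 0.85193326
P = K * exp(-rT) * N(-d2) - S_0' * N(-d1) = 11.9200 * 0.99791967 * 0.85193326 - 10.50154812 * 0.82063016 = 1.5160


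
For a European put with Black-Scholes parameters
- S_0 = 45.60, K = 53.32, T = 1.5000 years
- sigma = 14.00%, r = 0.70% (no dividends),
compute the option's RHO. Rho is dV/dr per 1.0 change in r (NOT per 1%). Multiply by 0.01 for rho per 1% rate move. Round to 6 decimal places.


d1 = -0.7651959770; d2 = -0.9366602590
phi(d1) = 0.2976904845; exp(-qT) = 1.0000000000; exp(-rT) = 0.9895549326
N(-d2) = 0.8255333277
Rho = -K*T*exp(-rT)*N(-d2) = -53.3200 * 1.5000 * 0.9895549326 * 0.8255333277 = -65.336508

Answer: Rho = -65.336508


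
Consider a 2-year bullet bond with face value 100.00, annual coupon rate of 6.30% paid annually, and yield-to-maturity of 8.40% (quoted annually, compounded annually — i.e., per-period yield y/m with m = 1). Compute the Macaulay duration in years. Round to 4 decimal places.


Answer: Macaulay duration = 1.9396 years

Derivation:
Coupon per period c = face * coupon_rate / m = 6.300000
Periods per year m = 1; per-period yield y/m = 0.084000
Number of cashflows N = 2
Cashflows (t years, CF_t, discount factor 1/(1+y/m)^(m*t), PV):
  t = 1.0000: CF_t = 6.300000, DF = 0.922509, PV = 5.811808
  t = 2.0000: CF_t = 106.300000, DF = 0.851023, PV = 90.463774
Price P = sum_t PV_t = 96.275582
Macaulay numerator sum_t t * PV_t:
  t * PV_t at t = 1.0000: 5.811808
  t * PV_t at t = 2.0000: 180.927547
Macaulay duration D = (sum_t t * PV_t) / P = 186.739355 / 96.275582 = 1.939634


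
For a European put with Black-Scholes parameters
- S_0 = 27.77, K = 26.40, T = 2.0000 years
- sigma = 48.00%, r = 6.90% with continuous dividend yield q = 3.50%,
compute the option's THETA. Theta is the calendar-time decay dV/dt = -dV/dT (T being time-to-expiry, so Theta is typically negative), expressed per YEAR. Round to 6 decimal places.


Answer: Theta = -0.913912

Derivation:
d1 = 0.5141141993; d2 = -0.1647083106
phi(d1) = 0.3495546937; exp(-qT) = 0.9323938199; exp(-rT) = 0.8710986917
Theta = -S*exp(-qT)*phi(d1)*sigma/(2*sqrt(T)) + r*K*exp(-rT)*N(-d2) - q*S*exp(-qT)*N(-d1)
N(-d1) = 0.3035860753; N(-d2) = 0.5654132123; sqrt(T) = 1.4142135624
Term 1 = -27.7700 * 0.9323938199 * 0.3495546937 * 0.4800 / (2 * 1.4142135624) = -1.5359838450
Term 2 = 0.0690 * 26.4000 * 0.8710986917 * 0.5654132123 = 0.8971939404
Term 3 = -0.0350 * 27.7700 * 0.9323938199 * 0.3035860753 = -0.2751218975
Theta = -1.5359838450 + (0.8971939404) + (-0.2751218975) = -0.913912


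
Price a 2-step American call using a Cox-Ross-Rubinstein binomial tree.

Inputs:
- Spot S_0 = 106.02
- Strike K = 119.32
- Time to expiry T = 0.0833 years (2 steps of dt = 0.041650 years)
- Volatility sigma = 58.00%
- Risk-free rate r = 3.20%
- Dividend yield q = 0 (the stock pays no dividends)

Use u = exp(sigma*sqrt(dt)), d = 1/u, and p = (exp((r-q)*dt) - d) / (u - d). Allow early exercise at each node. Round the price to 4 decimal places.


Answer: Price = V(0,0) = 3.3947

Derivation:
dt = T/N = 0.041650
u = exp(sigma*sqrt(dt)) = 1.125659; d = 1/u = 0.888369
p = (exp((r-q)*dt) - d) / (u - d) = 0.476063
Discount per step: exp(-r*dt) = 0.998668
Stock lattice S(k, i) with i counting down-moves:
  k=0: S(0,0) = 106.0200
  k=1: S(1,0) = 119.3423; S(1,1) = 94.1849
  k=2: S(2,0) = 134.3387; S(2,1) = 106.0200; S(2,2) = 83.6709
Terminal payoffs V(N, i) = max(S_T - K, 0):
  V(2,0) = 15.018724; V(2,1) = 0.000000; V(2,2) = 0.000000
Backward induction: V(k, i) = exp(-r*dt) * [p * V(k+1, i) + (1-p) * V(k+1, i+1)]; then take max(V_cont, immediate exercise) for American.
  V(1,0) = exp(-r*dt) * [p*15.018724 + (1-p)*0.000000] = 7.140335; exercise = 0.022329; V(1,0) = max -> 7.140335
  V(1,1) = exp(-r*dt) * [p*0.000000 + (1-p)*0.000000] = 0.000000; exercise = 0.000000; V(1,1) = max -> 0.000000
  V(0,0) = exp(-r*dt) * [p*7.140335 + (1-p)*0.000000] = 3.394721; exercise = 0.000000; V(0,0) = max -> 3.394721


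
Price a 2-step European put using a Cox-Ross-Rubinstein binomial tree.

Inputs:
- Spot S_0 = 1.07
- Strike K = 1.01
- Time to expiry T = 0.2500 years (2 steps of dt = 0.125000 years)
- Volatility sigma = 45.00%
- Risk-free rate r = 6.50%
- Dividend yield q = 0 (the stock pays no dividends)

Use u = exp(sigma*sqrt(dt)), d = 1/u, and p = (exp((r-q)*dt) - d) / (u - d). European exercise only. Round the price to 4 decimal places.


dt = T/N = 0.125000
u = exp(sigma*sqrt(dt)) = 1.172454; d = 1/u = 0.852912
p = (exp((r-q)*dt) - d) / (u - d) = 0.485840
Discount per step: exp(-r*dt) = 0.991908
Stock lattice S(k, i) with i counting down-moves:
  k=0: S(0,0) = 1.0700
  k=1: S(1,0) = 1.2545; S(1,1) = 0.9126
  k=2: S(2,0) = 1.4709; S(2,1) = 1.0700; S(2,2) = 0.7784
Terminal payoffs V(N, i) = max(K - S_T, 0):
  V(2,0) = 0.000000; V(2,1) = 0.000000; V(2,2) = 0.231619
Backward induction: V(k, i) = exp(-r*dt) * [p * V(k+1, i) + (1-p) * V(k+1, i+1)].
  V(1,0) = exp(-r*dt) * [p*0.000000 + (1-p)*0.000000] = 0.000000
  V(1,1) = exp(-r*dt) * [p*0.000000 + (1-p)*0.231619] = 0.118126
  V(0,0) = exp(-r*dt) * [p*0.000000 + (1-p)*0.118126] = 0.060244

Answer: Price = V(0,0) = 0.0602


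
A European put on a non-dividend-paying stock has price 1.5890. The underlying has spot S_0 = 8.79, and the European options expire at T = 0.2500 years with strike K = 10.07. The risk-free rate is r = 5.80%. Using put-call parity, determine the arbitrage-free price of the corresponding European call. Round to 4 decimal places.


Put-call parity: C - P = S_0 * exp(-qT) - K * exp(-rT).
S_0 * exp(-qT) = 8.7900 * 1.00000000 = 8.79000000
K * exp(-rT) = 10.0700 * 0.98560462 = 9.92503851
C = P + S*exp(-qT) - K*exp(-rT)
C = 1.5890 + 8.79000000 - 9.92503851 = 0.4540

Answer: Call price = 0.4540


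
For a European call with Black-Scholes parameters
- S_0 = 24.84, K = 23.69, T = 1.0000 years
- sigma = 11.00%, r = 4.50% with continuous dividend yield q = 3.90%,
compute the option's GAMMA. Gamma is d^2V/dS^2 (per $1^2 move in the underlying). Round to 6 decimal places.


Answer: Gamma = 0.121338

Derivation:
d1 = 0.5404748990; d2 = 0.4304748990
phi(d1) = 0.3447295469; exp(-qT) = 0.9617507091; exp(-rT) = 0.9559974818
Gamma = exp(-qT) * phi(d1) / (S * sigma * sqrt(T)) = 0.9617507091 * 0.3447295469 / (24.8400 * 0.1100 * 1.0000000000) = 0.121338


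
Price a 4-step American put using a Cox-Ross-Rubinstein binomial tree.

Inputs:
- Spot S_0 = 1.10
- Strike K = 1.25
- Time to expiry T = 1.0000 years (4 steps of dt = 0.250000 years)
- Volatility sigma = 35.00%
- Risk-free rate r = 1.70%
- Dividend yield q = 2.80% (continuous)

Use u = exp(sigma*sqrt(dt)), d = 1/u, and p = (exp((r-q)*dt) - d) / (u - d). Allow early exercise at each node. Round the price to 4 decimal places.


Answer: Price = V(0,0) = 0.2587

Derivation:
dt = T/N = 0.250000
u = exp(sigma*sqrt(dt)) = 1.191246; d = 1/u = 0.839457
p = (exp((r-q)*dt) - d) / (u - d) = 0.448555
Discount per step: exp(-r*dt) = 0.995759
Stock lattice S(k, i) with i counting down-moves:
  k=0: S(0,0) = 1.1000
  k=1: S(1,0) = 1.3104; S(1,1) = 0.9234
  k=2: S(2,0) = 1.5610; S(2,1) = 1.1000; S(2,2) = 0.7752
  k=3: S(3,0) = 1.8595; S(3,1) = 1.3104; S(3,2) = 0.9234; S(3,3) = 0.6507
  k=4: S(4,0) = 2.2151; S(4,1) = 1.5610; S(4,2) = 1.1000; S(4,3) = 0.7752; S(4,4) = 0.5462
Terminal payoffs V(N, i) = max(K - S_T, 0):
  V(4,0) = 0.000000; V(4,1) = 0.000000; V(4,2) = 0.150000; V(4,3) = 0.474843; V(4,4) = 0.703756
Backward induction: V(k, i) = exp(-r*dt) * [p * V(k+1, i) + (1-p) * V(k+1, i+1)]; then take max(V_cont, immediate exercise) for American.
  V(3,0) = exp(-r*dt) * [p*0.000000 + (1-p)*0.000000] = 0.000000; exercise = 0.000000; V(3,0) = max -> 0.000000
  V(3,1) = exp(-r*dt) * [p*0.000000 + (1-p)*0.150000] = 0.082366; exercise = 0.000000; V(3,1) = max -> 0.082366
  V(3,2) = exp(-r*dt) * [p*0.150000 + (1-p)*0.474843] = 0.327737; exercise = 0.326597; V(3,2) = max -> 0.327737
  V(3,3) = exp(-r*dt) * [p*0.474843 + (1-p)*0.703756] = 0.598527; exercise = 0.599289; V(3,3) = max -> 0.599289
  V(2,0) = exp(-r*dt) * [p*0.000000 + (1-p)*0.082366] = 0.045228; exercise = 0.000000; V(2,0) = max -> 0.045228
  V(2,1) = exp(-r*dt) * [p*0.082366 + (1-p)*0.327737] = 0.216752; exercise = 0.150000; V(2,1) = max -> 0.216752
  V(2,2) = exp(-r*dt) * [p*0.327737 + (1-p)*0.599289] = 0.475458; exercise = 0.474843; V(2,2) = max -> 0.475458
  V(1,0) = exp(-r*dt) * [p*0.045228 + (1-p)*0.216752] = 0.139221; exercise = 0.000000; V(1,0) = max -> 0.139221
  V(1,1) = exp(-r*dt) * [p*0.216752 + (1-p)*0.475458] = 0.357890; exercise = 0.326597; V(1,1) = max -> 0.357890
  V(0,0) = exp(-r*dt) * [p*0.139221 + (1-p)*0.357890] = 0.258703; exercise = 0.150000; V(0,0) = max -> 0.258703


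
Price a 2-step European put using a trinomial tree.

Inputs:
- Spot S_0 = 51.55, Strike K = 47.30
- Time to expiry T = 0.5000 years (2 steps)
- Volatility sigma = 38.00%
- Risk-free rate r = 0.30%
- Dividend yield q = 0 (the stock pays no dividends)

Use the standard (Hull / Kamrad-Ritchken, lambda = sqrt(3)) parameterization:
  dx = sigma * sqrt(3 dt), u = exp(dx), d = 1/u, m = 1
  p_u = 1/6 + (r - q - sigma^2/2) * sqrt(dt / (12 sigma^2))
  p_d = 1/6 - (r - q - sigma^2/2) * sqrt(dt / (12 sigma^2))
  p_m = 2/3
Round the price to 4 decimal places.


Answer: Price = V(0,0) = 3.3878

Derivation:
dt = T/N = 0.250000; dx = sigma*sqrt(3*dt) = 0.329090
u = exp(dx) = 1.389702; d = 1/u = 0.719579
p_u = 0.140382, p_m = 0.666667, p_d = 0.192951
Discount per step: exp(-r*dt) = 0.999250
Stock lattice S(k, j) with j the centered position index:
  k=0: S(0,+0) = 51.5500
  k=1: S(1,-1) = 37.0943; S(1,+0) = 51.5500; S(1,+1) = 71.6392
  k=2: S(2,-2) = 26.6922; S(2,-1) = 37.0943; S(2,+0) = 51.5500; S(2,+1) = 71.6392; S(2,+2) = 99.5571
Terminal payoffs V(N, j) = max(K - S_T, 0):
  V(2,-2) = 20.607760; V(2,-1) = 10.205728; V(2,+0) = 0.000000; V(2,+1) = 0.000000; V(2,+2) = 0.000000
Backward induction: V(k, j) = exp(-r*dt) * [p_u * V(k+1, j+1) + p_m * V(k+1, j) + p_d * V(k+1, j-1)]
  V(1,-1) = exp(-r*dt) * [p_u*0.000000 + p_m*10.205728 + p_d*20.607760] = 10.772031
  V(1,+0) = exp(-r*dt) * [p_u*0.000000 + p_m*0.000000 + p_d*10.205728] = 1.967732
  V(1,+1) = exp(-r*dt) * [p_u*0.000000 + p_m*0.000000 + p_d*0.000000] = 0.000000
  V(0,+0) = exp(-r*dt) * [p_u*0.000000 + p_m*1.967732 + p_d*10.772031] = 3.387757


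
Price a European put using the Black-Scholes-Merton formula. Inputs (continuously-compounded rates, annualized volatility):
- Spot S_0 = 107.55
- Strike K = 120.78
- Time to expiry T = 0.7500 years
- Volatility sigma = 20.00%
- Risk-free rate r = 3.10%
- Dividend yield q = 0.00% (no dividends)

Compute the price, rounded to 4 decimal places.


d1 = (ln(S/K) + (r - q + 0.5*sigma^2) * T) / (sigma * sqrt(T)) = -0.44897559
d2 = d1 - sigma * sqrt(T) = -0.62218067
exp(-rT) = 0.97701820; exp(-qT) = 1.00000000
P = K * exp(-rT) * N(-d2) - S_0 * exp(-qT) * N(-d1)
N(-d1) = 0.67327537; N(-d2) = 0.73308846
P = 120.7800 * 0.97701820 * 0.73308846 - 107.5500 * 1.00000000 * 0.67327537 = 14.0968

Answer: Price = 14.0968


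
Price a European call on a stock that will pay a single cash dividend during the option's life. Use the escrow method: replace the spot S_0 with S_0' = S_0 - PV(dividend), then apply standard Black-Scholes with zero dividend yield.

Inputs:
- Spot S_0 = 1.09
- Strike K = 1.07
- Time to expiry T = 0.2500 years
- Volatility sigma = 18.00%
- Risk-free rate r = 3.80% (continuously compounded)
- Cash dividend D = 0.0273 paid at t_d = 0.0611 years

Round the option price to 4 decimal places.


PV(D) = D * exp(-r * t_d) = 0.0273 * 0.99768089 = 0.02723669
S_0' = S_0 - PV(D) = 1.0900 - 0.02723669 = 1.06276331
d1 = (ln(S_0'/K) + (r + sigma^2/2)*T) / (sigma*sqrt(T)) = 0.07515295
d2 = d1 - sigma*sqrt(T) = -0.01484705
exp(-rT) = 0.99054498
N(d1) = 0.52995349; N(d2) = 0.49407710
C = S_0' * N(d1) - K * exp(-rT) * N(d2) = 1.06276331 * 0.52995349 - 1.0700 * 0.99054498 * 0.49407710 = 0.0396

Answer: Price = 0.0396


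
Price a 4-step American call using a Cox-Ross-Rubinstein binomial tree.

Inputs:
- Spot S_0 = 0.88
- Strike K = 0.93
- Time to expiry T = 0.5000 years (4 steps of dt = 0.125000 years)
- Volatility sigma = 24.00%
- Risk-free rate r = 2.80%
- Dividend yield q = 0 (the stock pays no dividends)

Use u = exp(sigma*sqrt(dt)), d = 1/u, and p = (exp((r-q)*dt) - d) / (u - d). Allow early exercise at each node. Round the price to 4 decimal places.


Answer: Price = V(0,0) = 0.0465

Derivation:
dt = T/N = 0.125000
u = exp(sigma*sqrt(dt)) = 1.088557; d = 1/u = 0.918647
p = (exp((r-q)*dt) - d) / (u - d) = 0.499435
Discount per step: exp(-r*dt) = 0.996506
Stock lattice S(k, i) with i counting down-moves:
  k=0: S(0,0) = 0.8800
  k=1: S(1,0) = 0.9579; S(1,1) = 0.8084
  k=2: S(2,0) = 1.0428; S(2,1) = 0.8800; S(2,2) = 0.7426
  k=3: S(3,0) = 1.1351; S(3,1) = 0.9579; S(3,2) = 0.8084; S(3,3) = 0.6822
  k=4: S(4,0) = 1.2356; S(4,1) = 1.0428; S(4,2) = 0.8800; S(4,3) = 0.7426; S(4,4) = 0.6267
Terminal payoffs V(N, i) = max(S_T - K, 0):
  V(4,0) = 0.305626; V(4,1) = 0.112761; V(4,2) = 0.000000; V(4,3) = 0.000000; V(4,4) = 0.000000
Backward induction: V(k, i) = exp(-r*dt) * [p * V(k+1, i) + (1-p) * V(k+1, i+1)]; then take max(V_cont, immediate exercise) for American.
  V(3,0) = exp(-r*dt) * [p*0.305626 + (1-p)*0.112761] = 0.208354; exercise = 0.205105; V(3,0) = max -> 0.208354
  V(3,1) = exp(-r*dt) * [p*0.112761 + (1-p)*0.000000] = 0.056120; exercise = 0.027930; V(3,1) = max -> 0.056120
  V(3,2) = exp(-r*dt) * [p*0.000000 + (1-p)*0.000000] = 0.000000; exercise = 0.000000; V(3,2) = max -> 0.000000
  V(3,3) = exp(-r*dt) * [p*0.000000 + (1-p)*0.000000] = 0.000000; exercise = 0.000000; V(3,3) = max -> 0.000000
  V(2,0) = exp(-r*dt) * [p*0.208354 + (1-p)*0.056120] = 0.131689; exercise = 0.112761; V(2,0) = max -> 0.131689
  V(2,1) = exp(-r*dt) * [p*0.056120 + (1-p)*0.000000] = 0.027930; exercise = 0.000000; V(2,1) = max -> 0.027930
  V(2,2) = exp(-r*dt) * [p*0.000000 + (1-p)*0.000000] = 0.000000; exercise = 0.000000; V(2,2) = max -> 0.000000
  V(1,0) = exp(-r*dt) * [p*0.131689 + (1-p)*0.027930] = 0.079473; exercise = 0.027930; V(1,0) = max -> 0.079473
  V(1,1) = exp(-r*dt) * [p*0.027930 + (1-p)*0.000000] = 0.013901; exercise = 0.000000; V(1,1) = max -> 0.013901
  V(0,0) = exp(-r*dt) * [p*0.079473 + (1-p)*0.013901] = 0.046487; exercise = 0.000000; V(0,0) = max -> 0.046487


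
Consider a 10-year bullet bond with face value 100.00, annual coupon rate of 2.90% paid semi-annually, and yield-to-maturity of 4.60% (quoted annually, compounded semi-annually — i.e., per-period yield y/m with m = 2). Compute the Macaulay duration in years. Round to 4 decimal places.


Answer: Macaulay duration = 8.6345 years

Derivation:
Coupon per period c = face * coupon_rate / m = 1.450000
Periods per year m = 2; per-period yield y/m = 0.023000
Number of cashflows N = 20
Cashflows (t years, CF_t, discount factor 1/(1+y/m)^(m*t), PV):
  t = 0.5000: CF_t = 1.450000, DF = 0.977517, PV = 1.417400
  t = 1.0000: CF_t = 1.450000, DF = 0.955540, PV = 1.385533
  t = 1.5000: CF_t = 1.450000, DF = 0.934056, PV = 1.354382
  t = 2.0000: CF_t = 1.450000, DF = 0.913056, PV = 1.323931
  t = 2.5000: CF_t = 1.450000, DF = 0.892528, PV = 1.294166
  t = 3.0000: CF_t = 1.450000, DF = 0.872461, PV = 1.265069
  t = 3.5000: CF_t = 1.450000, DF = 0.852846, PV = 1.236627
  t = 4.0000: CF_t = 1.450000, DF = 0.833671, PV = 1.208824
  t = 4.5000: CF_t = 1.450000, DF = 0.814928, PV = 1.181646
  t = 5.0000: CF_t = 1.450000, DF = 0.796606, PV = 1.155079
  t = 5.5000: CF_t = 1.450000, DF = 0.778696, PV = 1.129109
  t = 6.0000: CF_t = 1.450000, DF = 0.761189, PV = 1.103724
  t = 6.5000: CF_t = 1.450000, DF = 0.744075, PV = 1.078909
  t = 7.0000: CF_t = 1.450000, DF = 0.727346, PV = 1.054652
  t = 7.5000: CF_t = 1.450000, DF = 0.710993, PV = 1.030940
  t = 8.0000: CF_t = 1.450000, DF = 0.695008, PV = 1.007762
  t = 8.5000: CF_t = 1.450000, DF = 0.679382, PV = 0.985104
  t = 9.0000: CF_t = 1.450000, DF = 0.664108, PV = 0.962956
  t = 9.5000: CF_t = 1.450000, DF = 0.649177, PV = 0.941306
  t = 10.0000: CF_t = 101.450000, DF = 0.634581, PV = 64.378281
Price P = sum_t PV_t = 86.495399
Macaulay numerator sum_t t * PV_t:
  t * PV_t at t = 0.5000: 0.708700
  t * PV_t at t = 1.0000: 1.385533
  t * PV_t at t = 1.5000: 2.031573
  t * PV_t at t = 2.0000: 2.647863
  t * PV_t at t = 2.5000: 3.235414
  t * PV_t at t = 3.0000: 3.795207
  t * PV_t at t = 3.5000: 4.328193
  t * PV_t at t = 4.0000: 4.835294
  t * PV_t at t = 4.5000: 5.317406
  t * PV_t at t = 5.0000: 5.775395
  t * PV_t at t = 5.5000: 6.210102
  t * PV_t at t = 6.0000: 6.622343
  t * PV_t at t = 6.5000: 7.012908
  t * PV_t at t = 7.0000: 7.382563
  t * PV_t at t = 7.5000: 7.732052
  t * PV_t at t = 8.0000: 8.062094
  t * PV_t at t = 8.5000: 8.373387
  t * PV_t at t = 9.0000: 8.666607
  t * PV_t at t = 9.5000: 8.942410
  t * PV_t at t = 10.0000: 643.782811
Macaulay duration D = (sum_t t * PV_t) / P = 746.847853 / 86.495399 = 8.634539


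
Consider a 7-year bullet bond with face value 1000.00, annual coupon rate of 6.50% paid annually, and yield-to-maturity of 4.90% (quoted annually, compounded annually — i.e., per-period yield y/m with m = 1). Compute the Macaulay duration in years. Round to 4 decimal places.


Answer: Macaulay duration = 5.8979 years

Derivation:
Coupon per period c = face * coupon_rate / m = 65.000000
Periods per year m = 1; per-period yield y/m = 0.049000
Number of cashflows N = 7
Cashflows (t years, CF_t, discount factor 1/(1+y/m)^(m*t), PV):
  t = 1.0000: CF_t = 65.000000, DF = 0.953289, PV = 61.963775
  t = 2.0000: CF_t = 65.000000, DF = 0.908760, PV = 59.069376
  t = 3.0000: CF_t = 65.000000, DF = 0.866310, PV = 56.310177
  t = 4.0000: CF_t = 65.000000, DF = 0.825844, PV = 53.679864
  t = 5.0000: CF_t = 65.000000, DF = 0.787268, PV = 51.172415
  t = 6.0000: CF_t = 65.000000, DF = 0.750494, PV = 48.782093
  t = 7.0000: CF_t = 1065.000000, DF = 0.715437, PV = 761.940731
Price P = sum_t PV_t = 1092.918431
Macaulay numerator sum_t t * PV_t:
  t * PV_t at t = 1.0000: 61.963775
  t * PV_t at t = 2.0000: 118.138751
  t * PV_t at t = 3.0000: 168.930531
  t * PV_t at t = 4.0000: 214.719455
  t * PV_t at t = 5.0000: 255.862076
  t * PV_t at t = 6.0000: 292.692556
  t * PV_t at t = 7.0000: 5333.585119
Macaulay duration D = (sum_t t * PV_t) / P = 6445.892264 / 1092.918431 = 5.897871


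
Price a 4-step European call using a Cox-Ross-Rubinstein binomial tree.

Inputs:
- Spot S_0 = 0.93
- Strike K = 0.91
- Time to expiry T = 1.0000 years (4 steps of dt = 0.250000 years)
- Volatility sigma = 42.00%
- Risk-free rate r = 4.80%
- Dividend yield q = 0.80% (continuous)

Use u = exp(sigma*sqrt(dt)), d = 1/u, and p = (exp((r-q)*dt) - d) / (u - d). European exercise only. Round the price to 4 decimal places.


dt = T/N = 0.250000
u = exp(sigma*sqrt(dt)) = 1.233678; d = 1/u = 0.810584
p = (exp((r-q)*dt) - d) / (u - d) = 0.471446
Discount per step: exp(-r*dt) = 0.988072
Stock lattice S(k, i) with i counting down-moves:
  k=0: S(0,0) = 0.9300
  k=1: S(1,0) = 1.1473; S(1,1) = 0.7538
  k=2: S(2,0) = 1.4154; S(2,1) = 0.9300; S(2,2) = 0.6111
  k=3: S(3,0) = 1.7462; S(3,1) = 1.1473; S(3,2) = 0.7538; S(3,3) = 0.4953
  k=4: S(4,0) = 2.1542; S(4,1) = 1.4154; S(4,2) = 0.9300; S(4,3) = 0.6111; S(4,4) = 0.4015
Terminal payoffs V(N, i) = max(S_T - K, 0):
  V(4,0) = 1.244221; V(4,1) = 0.505424; V(4,2) = 0.020000; V(4,3) = 0.000000; V(4,4) = 0.000000
Backward induction: V(k, i) = exp(-r*dt) * [p * V(k+1, i) + (1-p) * V(k+1, i+1)].
  V(3,0) = exp(-r*dt) * [p*1.244221 + (1-p)*0.505424] = 0.843544
  V(3,1) = exp(-r*dt) * [p*0.505424 + (1-p)*0.020000] = 0.245883
  V(3,2) = exp(-r*dt) * [p*0.020000 + (1-p)*0.000000] = 0.009316
  V(3,3) = exp(-r*dt) * [p*0.000000 + (1-p)*0.000000] = 0.000000
  V(2,0) = exp(-r*dt) * [p*0.843544 + (1-p)*0.245883] = 0.521354
  V(2,1) = exp(-r*dt) * [p*0.245883 + (1-p)*0.009316] = 0.119403
  V(2,2) = exp(-r*dt) * [p*0.009316 + (1-p)*0.000000] = 0.004340
  V(1,0) = exp(-r*dt) * [p*0.521354 + (1-p)*0.119403] = 0.305217
  V(1,1) = exp(-r*dt) * [p*0.119403 + (1-p)*0.004340] = 0.057887
  V(0,0) = exp(-r*dt) * [p*0.305217 + (1-p)*0.057887] = 0.172408

Answer: Price = V(0,0) = 0.1724


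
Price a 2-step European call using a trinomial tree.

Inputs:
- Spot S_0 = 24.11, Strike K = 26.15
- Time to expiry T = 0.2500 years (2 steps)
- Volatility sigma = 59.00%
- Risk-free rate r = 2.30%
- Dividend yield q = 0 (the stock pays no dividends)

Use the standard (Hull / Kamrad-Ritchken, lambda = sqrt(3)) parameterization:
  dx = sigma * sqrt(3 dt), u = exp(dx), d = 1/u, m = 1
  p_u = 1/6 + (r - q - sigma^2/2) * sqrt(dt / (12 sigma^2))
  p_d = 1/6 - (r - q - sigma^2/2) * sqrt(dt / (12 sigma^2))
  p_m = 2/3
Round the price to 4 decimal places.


dt = T/N = 0.125000; dx = sigma*sqrt(3*dt) = 0.361300
u = exp(dx) = 1.435194; d = 1/u = 0.696770
p_u = 0.140537, p_m = 0.666667, p_d = 0.192796
Discount per step: exp(-r*dt) = 0.997129
Stock lattice S(k, j) with j the centered position index:
  k=0: S(0,+0) = 24.1100
  k=1: S(1,-1) = 16.7991; S(1,+0) = 24.1100; S(1,+1) = 34.6025
  k=2: S(2,-2) = 11.7051; S(2,-1) = 16.7991; S(2,+0) = 24.1100; S(2,+1) = 34.6025; S(2,+2) = 49.6613
Terminal payoffs V(N, j) = max(S_T - K, 0):
  V(2,-2) = 0.000000; V(2,-1) = 0.000000; V(2,+0) = 0.000000; V(2,+1) = 8.452517; V(2,+2) = 23.511310
Backward induction: V(k, j) = exp(-r*dt) * [p_u * V(k+1, j+1) + p_m * V(k+1, j) + p_d * V(k+1, j-1)]
  V(1,-1) = exp(-r*dt) * [p_u*0.000000 + p_m*0.000000 + p_d*0.000000] = 0.000000
  V(1,+0) = exp(-r*dt) * [p_u*8.452517 + p_m*0.000000 + p_d*0.000000] = 1.184482
  V(1,+1) = exp(-r*dt) * [p_u*23.511310 + p_m*8.452517 + p_d*0.000000] = 8.913558
  V(0,+0) = exp(-r*dt) * [p_u*8.913558 + p_m*1.184482 + p_d*0.000000] = 2.036476

Answer: Price = V(0,0) = 2.0365


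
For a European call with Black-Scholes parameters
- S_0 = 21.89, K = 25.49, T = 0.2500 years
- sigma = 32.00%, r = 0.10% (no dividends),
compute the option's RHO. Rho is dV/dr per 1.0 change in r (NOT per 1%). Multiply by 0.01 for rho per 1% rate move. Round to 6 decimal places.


d1 = -0.8700394178; d2 = -1.0300394178
phi(d1) = 0.2732350603; exp(-qT) = 1.0000000000; exp(-rT) = 0.9997500312
N(d2) = 0.1514957511
Rho = K*T*exp(-rT)*N(d2) = 25.4900 * 0.2500 * 0.9997500312 * 0.1514957511 = 0.965165

Answer: Rho = 0.965165


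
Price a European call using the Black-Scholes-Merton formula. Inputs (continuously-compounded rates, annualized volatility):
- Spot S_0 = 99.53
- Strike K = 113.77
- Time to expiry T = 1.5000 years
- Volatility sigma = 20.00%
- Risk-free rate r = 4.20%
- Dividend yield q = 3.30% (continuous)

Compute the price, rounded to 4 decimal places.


Answer: Price = 4.9253

Derivation:
d1 = (ln(S/K) + (r - q + 0.5*sigma^2) * T) / (sigma * sqrt(T)) = -0.36832063
d2 = d1 - sigma * sqrt(T) = -0.61326960
exp(-rT) = 0.93894347; exp(-qT) = 0.95170516
C = S_0 * exp(-qT) * N(d1) - K * exp(-rT) * N(d2)
N(d1) = 0.35631709; N(d2) = 0.26984904
C = 99.5300 * 0.95170516 * 0.35631709 - 113.7700 * 0.93894347 * 0.26984904 = 4.9253


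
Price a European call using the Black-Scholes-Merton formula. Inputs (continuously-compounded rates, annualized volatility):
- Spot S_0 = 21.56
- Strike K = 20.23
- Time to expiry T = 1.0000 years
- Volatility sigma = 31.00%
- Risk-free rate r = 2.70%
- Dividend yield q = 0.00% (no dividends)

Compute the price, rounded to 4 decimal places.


Answer: Price = 3.5820

Derivation:
d1 = (ln(S/K) + (r - q + 0.5*sigma^2) * T) / (sigma * sqrt(T)) = 0.44749385
d2 = d1 - sigma * sqrt(T) = 0.13749385
exp(-rT) = 0.97336124; exp(-qT) = 1.00000000
C = S_0 * exp(-qT) * N(d1) - K * exp(-rT) * N(d2)
N(d1) = 0.67274074; N(d2) = 0.55467977
C = 21.5600 * 1.00000000 * 0.67274074 - 20.2300 * 0.97336124 * 0.55467977 = 3.5820


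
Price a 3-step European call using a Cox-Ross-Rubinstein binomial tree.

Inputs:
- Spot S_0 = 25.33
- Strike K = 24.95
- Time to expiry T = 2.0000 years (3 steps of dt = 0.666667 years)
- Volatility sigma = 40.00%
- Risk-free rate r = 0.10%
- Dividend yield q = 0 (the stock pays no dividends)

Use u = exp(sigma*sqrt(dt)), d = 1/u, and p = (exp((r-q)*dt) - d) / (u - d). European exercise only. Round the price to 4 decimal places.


dt = T/N = 0.666667
u = exp(sigma*sqrt(dt)) = 1.386245; d = 1/u = 0.721373
p = (exp((r-q)*dt) - d) / (u - d) = 0.420071
Discount per step: exp(-r*dt) = 0.999334
Stock lattice S(k, i) with i counting down-moves:
  k=0: S(0,0) = 25.3300
  k=1: S(1,0) = 35.1136; S(1,1) = 18.2724
  k=2: S(2,0) = 48.6760; S(2,1) = 25.3300; S(2,2) = 13.1812
  k=3: S(3,0) = 67.4769; S(3,1) = 35.1136; S(3,2) = 18.2724; S(3,3) = 9.5086
Terminal payoffs V(N, i) = max(S_T - K, 0):
  V(3,0) = 42.526903; V(3,1) = 10.163585; V(3,2) = 0.000000; V(3,3) = 0.000000
Backward induction: V(k, i) = exp(-r*dt) * [p * V(k+1, i) + (1-p) * V(k+1, i+1)].
  V(2,0) = exp(-r*dt) * [p*42.526903 + (1-p)*10.163585] = 23.742659
  V(2,1) = exp(-r*dt) * [p*10.163585 + (1-p)*0.000000] = 4.266587
  V(2,2) = exp(-r*dt) * [p*0.000000 + (1-p)*0.000000] = 0.000000
  V(1,0) = exp(-r*dt) * [p*23.742659 + (1-p)*4.266587] = 12.439634
  V(1,1) = exp(-r*dt) * [p*4.266587 + (1-p)*0.000000] = 1.791077
  V(0,0) = exp(-r*dt) * [p*12.439634 + (1-p)*1.791077] = 6.260057

Answer: Price = V(0,0) = 6.2601


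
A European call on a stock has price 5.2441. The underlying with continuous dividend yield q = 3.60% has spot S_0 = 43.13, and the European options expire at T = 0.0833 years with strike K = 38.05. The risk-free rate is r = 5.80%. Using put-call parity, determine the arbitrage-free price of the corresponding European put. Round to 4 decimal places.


Answer: Put price = 0.1099

Derivation:
Put-call parity: C - P = S_0 * exp(-qT) - K * exp(-rT).
S_0 * exp(-qT) = 43.1300 * 0.99700569 = 43.00085549
K * exp(-rT) = 38.0500 * 0.99518025 = 37.86660861
P = C - S*exp(-qT) + K*exp(-rT)
P = 5.2441 - 43.00085549 + 37.86660861 = 0.1099


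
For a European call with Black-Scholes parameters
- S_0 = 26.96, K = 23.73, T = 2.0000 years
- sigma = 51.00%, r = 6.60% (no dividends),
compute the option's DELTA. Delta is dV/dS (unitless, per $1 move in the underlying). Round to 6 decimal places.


d1 = 0.7205753846; d2 = -0.0006735322
phi(d1) = 0.3077237003; exp(-qT) = 1.0000000000; exp(-rT) = 0.8763409951
N(d1) = 0.7644145984
Delta = exp(-qT) * N(d1) = 1.0000000000 * 0.7644145984 = 0.764415

Answer: Delta = 0.764415


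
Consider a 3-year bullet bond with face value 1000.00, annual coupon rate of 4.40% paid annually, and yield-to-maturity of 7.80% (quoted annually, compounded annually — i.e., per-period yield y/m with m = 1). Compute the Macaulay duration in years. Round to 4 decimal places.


Answer: Macaulay duration = 2.8690 years

Derivation:
Coupon per period c = face * coupon_rate / m = 44.000000
Periods per year m = 1; per-period yield y/m = 0.078000
Number of cashflows N = 3
Cashflows (t years, CF_t, discount factor 1/(1+y/m)^(m*t), PV):
  t = 1.0000: CF_t = 44.000000, DF = 0.927644, PV = 40.816327
  t = 2.0000: CF_t = 44.000000, DF = 0.860523, PV = 37.863012
  t = 3.0000: CF_t = 1044.000000, DF = 0.798259, PV = 833.382192
Price P = sum_t PV_t = 912.061530
Macaulay numerator sum_t t * PV_t:
  t * PV_t at t = 1.0000: 40.816327
  t * PV_t at t = 2.0000: 75.726023
  t * PV_t at t = 3.0000: 2500.146576
Macaulay duration D = (sum_t t * PV_t) / P = 2616.688926 / 912.061530 = 2.868983


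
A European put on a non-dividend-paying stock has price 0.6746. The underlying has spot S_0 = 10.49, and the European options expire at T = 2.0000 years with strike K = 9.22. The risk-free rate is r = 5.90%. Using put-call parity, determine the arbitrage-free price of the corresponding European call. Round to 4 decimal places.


Put-call parity: C - P = S_0 * exp(-qT) - K * exp(-rT).
S_0 * exp(-qT) = 10.4900 * 1.00000000 = 10.49000000
K * exp(-rT) = 9.2200 * 0.88869605 = 8.19377761
C = P + S*exp(-qT) - K*exp(-rT)
C = 0.6746 + 10.49000000 - 8.19377761 = 2.9708

Answer: Call price = 2.9708


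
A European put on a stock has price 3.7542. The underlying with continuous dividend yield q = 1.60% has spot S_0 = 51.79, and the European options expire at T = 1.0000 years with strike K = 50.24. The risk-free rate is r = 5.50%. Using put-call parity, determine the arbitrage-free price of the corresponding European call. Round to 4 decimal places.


Put-call parity: C - P = S_0 * exp(-qT) - K * exp(-rT).
S_0 * exp(-qT) = 51.7900 * 0.98412732 = 50.96795391
K * exp(-rT) = 50.2400 * 0.94648515 = 47.55141383
C = P + S*exp(-qT) - K*exp(-rT)
C = 3.7542 + 50.96795391 - 47.55141383 = 7.1707

Answer: Call price = 7.1707


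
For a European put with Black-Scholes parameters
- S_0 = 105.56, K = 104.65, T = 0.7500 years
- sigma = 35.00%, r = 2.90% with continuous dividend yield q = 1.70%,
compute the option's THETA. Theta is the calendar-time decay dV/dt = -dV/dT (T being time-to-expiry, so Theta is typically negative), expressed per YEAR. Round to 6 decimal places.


d1 = 0.2098109444; d2 = -0.0932979469
phi(d1) = 0.3902573642; exp(-qT) = 0.9873309369; exp(-rT) = 0.9784848257
Theta = -S*exp(-qT)*phi(d1)*sigma/(2*sqrt(T)) + r*K*exp(-rT)*N(-d2) - q*S*exp(-qT)*N(-d1)
N(-d1) = 0.4169076154; N(-d2) = 0.5371665685; sqrt(T) = 0.8660254038
Term 1 = -105.5600 * 0.9873309369 * 0.3902573642 * 0.3500 / (2 * 0.8660254038) = -8.2190316129
Term 2 = 0.0290 * 104.6500 * 0.9784848257 * 0.5371665685 = 1.5951454938
Term 3 = -0.0170 * 105.5600 * 0.9873309369 * 0.4169076154 = -0.7386707064
Theta = -8.2190316129 + (1.5951454938) + (-0.7386707064) = -7.362557

Answer: Theta = -7.362557


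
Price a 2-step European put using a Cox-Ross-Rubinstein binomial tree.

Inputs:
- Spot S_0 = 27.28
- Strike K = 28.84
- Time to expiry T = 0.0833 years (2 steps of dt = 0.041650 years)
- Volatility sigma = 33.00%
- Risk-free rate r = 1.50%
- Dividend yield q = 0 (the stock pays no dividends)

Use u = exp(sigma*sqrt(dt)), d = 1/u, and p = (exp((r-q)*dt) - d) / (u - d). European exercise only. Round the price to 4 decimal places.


dt = T/N = 0.041650
u = exp(sigma*sqrt(dt)) = 1.069667; d = 1/u = 0.934870
p = (exp((r-q)*dt) - d) / (u - d) = 0.487806
Discount per step: exp(-r*dt) = 0.999375
Stock lattice S(k, i) with i counting down-moves:
  k=0: S(0,0) = 27.2800
  k=1: S(1,0) = 29.1805; S(1,1) = 25.5033
  k=2: S(2,0) = 31.2134; S(2,1) = 27.2800; S(2,2) = 23.8422
Terminal payoffs V(N, i) = max(K - S_T, 0):
  V(2,0) = 0.000000; V(2,1) = 1.560000; V(2,2) = 4.997759
Backward induction: V(k, i) = exp(-r*dt) * [p * V(k+1, i) + (1-p) * V(k+1, i+1)].
  V(1,0) = exp(-r*dt) * [p*0.000000 + (1-p)*1.560000] = 0.798524
  V(1,1) = exp(-r*dt) * [p*1.560000 + (1-p)*4.997759] = 3.318727
  V(0,0) = exp(-r*dt) * [p*0.798524 + (1-p)*3.318727] = 2.088053

Answer: Price = V(0,0) = 2.0881


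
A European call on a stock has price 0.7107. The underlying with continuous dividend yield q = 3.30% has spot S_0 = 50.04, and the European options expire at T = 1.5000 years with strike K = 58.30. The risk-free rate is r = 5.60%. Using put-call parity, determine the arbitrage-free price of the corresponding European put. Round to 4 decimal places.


Put-call parity: C - P = S_0 * exp(-qT) - K * exp(-rT).
S_0 * exp(-qT) = 50.0400 * 0.95170516 = 47.62332611
K * exp(-rT) = 58.3000 * 0.91943126 = 53.60284223
P = C - S*exp(-qT) + K*exp(-rT)
P = 0.7107 - 47.62332611 + 53.60284223 = 6.6902

Answer: Put price = 6.6902


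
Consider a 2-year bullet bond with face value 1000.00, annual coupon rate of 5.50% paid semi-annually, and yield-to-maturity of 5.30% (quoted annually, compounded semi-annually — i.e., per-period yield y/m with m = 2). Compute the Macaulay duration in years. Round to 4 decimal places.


Coupon per period c = face * coupon_rate / m = 27.500000
Periods per year m = 2; per-period yield y/m = 0.026500
Number of cashflows N = 4
Cashflows (t years, CF_t, discount factor 1/(1+y/m)^(m*t), PV):
  t = 0.5000: CF_t = 27.500000, DF = 0.974184, PV = 26.790063
  t = 1.0000: CF_t = 27.500000, DF = 0.949035, PV = 26.098454
  t = 1.5000: CF_t = 27.500000, DF = 0.924535, PV = 25.424700
  t = 2.0000: CF_t = 1027.500000, DF = 0.900667, PV = 925.435203
Price P = sum_t PV_t = 1003.748420
Macaulay numerator sum_t t * PV_t:
  t * PV_t at t = 0.5000: 13.395032
  t * PV_t at t = 1.0000: 26.098454
  t * PV_t at t = 1.5000: 38.137050
  t * PV_t at t = 2.0000: 1850.870406
Macaulay duration D = (sum_t t * PV_t) / P = 1928.500941 / 1003.748420 = 1.921299

Answer: Macaulay duration = 1.9213 years


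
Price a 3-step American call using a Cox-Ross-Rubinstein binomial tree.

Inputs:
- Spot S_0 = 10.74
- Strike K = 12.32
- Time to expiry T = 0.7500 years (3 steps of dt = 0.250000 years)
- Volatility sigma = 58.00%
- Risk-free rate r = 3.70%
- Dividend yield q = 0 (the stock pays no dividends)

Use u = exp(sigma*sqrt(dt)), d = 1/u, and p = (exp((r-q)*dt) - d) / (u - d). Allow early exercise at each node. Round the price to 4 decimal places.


dt = T/N = 0.250000
u = exp(sigma*sqrt(dt)) = 1.336427; d = 1/u = 0.748264
p = (exp((r-q)*dt) - d) / (u - d) = 0.443804
Discount per step: exp(-r*dt) = 0.990793
Stock lattice S(k, i) with i counting down-moves:
  k=0: S(0,0) = 10.7400
  k=1: S(1,0) = 14.3532; S(1,1) = 8.0364
  k=2: S(2,0) = 19.1821; S(2,1) = 10.7400; S(2,2) = 6.0133
  k=3: S(3,0) = 25.6354; S(3,1) = 14.3532; S(3,2) = 8.0364; S(3,3) = 4.4995
Terminal payoffs V(N, i) = max(S_T - K, 0):
  V(3,0) = 13.315423; V(3,1) = 2.033231; V(3,2) = 0.000000; V(3,3) = 0.000000
Backward induction: V(k, i) = exp(-r*dt) * [p * V(k+1, i) + (1-p) * V(k+1, i+1)]; then take max(V_cont, immediate exercise) for American.
  V(2,0) = exp(-r*dt) * [p*13.315423 + (1-p)*2.033231] = 6.975487; exercise = 6.862053; V(2,0) = max -> 6.975487
  V(2,1) = exp(-r*dt) * [p*2.033231 + (1-p)*0.000000] = 0.894047; exercise = 0.000000; V(2,1) = max -> 0.894047
  V(2,2) = exp(-r*dt) * [p*0.000000 + (1-p)*0.000000] = 0.000000; exercise = 0.000000; V(2,2) = max -> 0.000000
  V(1,0) = exp(-r*dt) * [p*6.975487 + (1-p)*0.894047] = 3.559931; exercise = 2.033231; V(1,0) = max -> 3.559931
  V(1,1) = exp(-r*dt) * [p*0.894047 + (1-p)*0.000000] = 0.393128; exercise = 0.000000; V(1,1) = max -> 0.393128
  V(0,0) = exp(-r*dt) * [p*3.559931 + (1-p)*0.393128] = 1.782007; exercise = 0.000000; V(0,0) = max -> 1.782007

Answer: Price = V(0,0) = 1.7820


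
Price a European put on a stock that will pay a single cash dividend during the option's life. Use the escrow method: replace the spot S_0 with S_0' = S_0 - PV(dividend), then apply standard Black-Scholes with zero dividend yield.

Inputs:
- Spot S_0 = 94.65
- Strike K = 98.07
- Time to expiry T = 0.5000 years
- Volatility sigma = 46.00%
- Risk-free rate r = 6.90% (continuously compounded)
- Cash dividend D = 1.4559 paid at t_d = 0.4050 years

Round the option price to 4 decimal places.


Answer: Price = 12.9125

Derivation:
PV(D) = D * exp(-r * t_d) = 1.4559 * 0.97244185 = 1.41577809
S_0' = S_0 - PV(D) = 94.6500 - 1.41577809 = 93.23422191
d1 = (ln(S_0'/K) + (r + sigma^2/2)*T) / (sigma*sqrt(T)) = 0.11323956
d2 = d1 - sigma*sqrt(T) = -0.21202956
exp(-rT) = 0.96608834
N(-d1) = 0.45492032; N(-d2) = 0.58395801
P = K * exp(-rT) * N(-d2) - S_0' * N(-d1) = 98.0700 * 0.96608834 * 0.58395801 - 93.23422191 * 0.45492032 = 12.9125


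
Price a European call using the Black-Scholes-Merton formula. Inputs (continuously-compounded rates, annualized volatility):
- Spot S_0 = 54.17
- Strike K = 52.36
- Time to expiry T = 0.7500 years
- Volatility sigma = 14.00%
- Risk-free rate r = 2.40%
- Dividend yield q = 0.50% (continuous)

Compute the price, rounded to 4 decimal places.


Answer: Price = 4.0166

Derivation:
d1 = (ln(S/K) + (r - q + 0.5*sigma^2) * T) / (sigma * sqrt(T)) = 0.45845165
d2 = d1 - sigma * sqrt(T) = 0.33720809
exp(-rT) = 0.98216103; exp(-qT) = 0.99625702
C = S_0 * exp(-qT) * N(d1) - K * exp(-rT) * N(d2)
N(d1) = 0.67668600; N(d2) = 0.63201998
C = 54.1700 * 0.99625702 * 0.67668600 - 52.3600 * 0.98216103 * 0.63201998 = 4.0166


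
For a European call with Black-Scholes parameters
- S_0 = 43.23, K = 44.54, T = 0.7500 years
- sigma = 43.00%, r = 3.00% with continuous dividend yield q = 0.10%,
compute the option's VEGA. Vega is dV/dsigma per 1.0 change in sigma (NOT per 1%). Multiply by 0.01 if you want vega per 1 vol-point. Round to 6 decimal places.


Answer: Vega = 14.724098

Derivation:
d1 = 0.1644361690; d2 = -0.2079547546
phi(d1) = 0.3935850253; exp(-qT) = 0.9992502812; exp(-rT) = 0.9777512372
Vega = S * exp(-qT) * phi(d1) * sqrt(T) = 43.2300 * 0.9992502812 * 0.3935850253 * 0.8660254038 = 14.724098


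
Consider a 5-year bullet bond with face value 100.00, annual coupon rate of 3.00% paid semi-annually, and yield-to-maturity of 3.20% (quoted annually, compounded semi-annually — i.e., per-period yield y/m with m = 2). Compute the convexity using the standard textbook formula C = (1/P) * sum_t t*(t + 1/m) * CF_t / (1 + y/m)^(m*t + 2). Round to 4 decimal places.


Coupon per period c = face * coupon_rate / m = 1.500000
Periods per year m = 2; per-period yield y/m = 0.016000
Number of cashflows N = 10
Cashflows (t years, CF_t, discount factor 1/(1+y/m)^(m*t), PV):
  t = 0.5000: CF_t = 1.500000, DF = 0.984252, PV = 1.476378
  t = 1.0000: CF_t = 1.500000, DF = 0.968752, PV = 1.453128
  t = 1.5000: CF_t = 1.500000, DF = 0.953496, PV = 1.430244
  t = 2.0000: CF_t = 1.500000, DF = 0.938480, PV = 1.407720
  t = 2.5000: CF_t = 1.500000, DF = 0.923701, PV = 1.385552
  t = 3.0000: CF_t = 1.500000, DF = 0.909155, PV = 1.363732
  t = 3.5000: CF_t = 1.500000, DF = 0.894837, PV = 1.342256
  t = 4.0000: CF_t = 1.500000, DF = 0.880745, PV = 1.321118
  t = 4.5000: CF_t = 1.500000, DF = 0.866875, PV = 1.300313
  t = 5.0000: CF_t = 101.500000, DF = 0.853224, PV = 86.602208
Price P = sum_t PV_t = 99.082648
Convexity numerator sum_t t*(t + 1/m) * CF_t / (1+y/m)^(m*t + 2):
  t = 0.5000: term = 0.715122
  t = 1.0000: term = 2.111581
  t = 1.5000: term = 4.156655
  t = 2.0000: term = 6.818660
  t = 2.5000: term = 10.066919
  t = 3.0000: term = 13.871739
  t = 3.5000: term = 18.204381
  t = 4.0000: term = 23.037040
  t = 4.5000: term = 28.342816
  t = 5.0000: term = 2307.141551
Convexity = (1/P) * sum = 2414.466463 / 99.082648 = 24.368207

Answer: Convexity = 24.3682


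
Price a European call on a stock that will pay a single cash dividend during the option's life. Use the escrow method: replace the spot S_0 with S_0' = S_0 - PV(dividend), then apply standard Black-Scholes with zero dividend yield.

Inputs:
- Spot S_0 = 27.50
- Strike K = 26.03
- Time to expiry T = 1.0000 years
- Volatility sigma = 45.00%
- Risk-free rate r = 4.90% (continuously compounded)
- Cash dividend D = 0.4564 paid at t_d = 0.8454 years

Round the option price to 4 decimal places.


Answer: Price = 5.8396

Derivation:
PV(D) = D * exp(-r * t_d) = 0.4564 * 0.95942167 = 0.43788005
S_0' = S_0 - PV(D) = 27.5000 - 0.43788005 = 27.06211995
d1 = (ln(S_0'/K) + (r + sigma^2/2)*T) / (sigma*sqrt(T)) = 0.42030054
d2 = d1 - sigma*sqrt(T) = -0.02969946
exp(-rT) = 0.95218113
N(d1) = 0.66286704; N(d2) = 0.48815337
C = S_0' * N(d1) - K * exp(-rT) * N(d2) = 27.06211995 * 0.66286704 - 26.0300 * 0.95218113 * 0.48815337 = 5.8396


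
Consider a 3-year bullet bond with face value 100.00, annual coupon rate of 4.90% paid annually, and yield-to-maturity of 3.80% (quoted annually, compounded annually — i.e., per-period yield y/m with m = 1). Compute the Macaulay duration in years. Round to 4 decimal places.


Coupon per period c = face * coupon_rate / m = 4.900000
Periods per year m = 1; per-period yield y/m = 0.038000
Number of cashflows N = 3
Cashflows (t years, CF_t, discount factor 1/(1+y/m)^(m*t), PV):
  t = 1.0000: CF_t = 4.900000, DF = 0.963391, PV = 4.720617
  t = 2.0000: CF_t = 4.900000, DF = 0.928122, PV = 4.547800
  t = 3.0000: CF_t = 104.900000, DF = 0.894145, PV = 93.795808
Price P = sum_t PV_t = 103.064224
Macaulay numerator sum_t t * PV_t:
  t * PV_t at t = 1.0000: 4.720617
  t * PV_t at t = 2.0000: 9.095600
  t * PV_t at t = 3.0000: 281.387423
Macaulay duration D = (sum_t t * PV_t) / P = 295.203640 / 103.064224 = 2.864269

Answer: Macaulay duration = 2.8643 years
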